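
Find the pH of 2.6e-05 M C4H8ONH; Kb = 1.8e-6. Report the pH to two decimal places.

pH = 8.78

C4H8ONH + H2O ⇌ C4H8ONH2+ + OH-
From the ICE table, Kb = [OH-]²/(2.6e-05 − [OH-]) = 1.8 × 10^-6.
The 5% rule fails; solving [OH-]² + Kb·[OH-] − Kb·C₀ = 0 exactly:
[OH-] = (−Kb + √(Kb² + 4·Kb·C₀))/2 = 6.00 × 10^-6 M
pOH = 5.22, so pH = 14.00 − pOH = 8.78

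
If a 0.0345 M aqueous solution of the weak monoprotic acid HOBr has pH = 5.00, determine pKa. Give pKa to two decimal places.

[H+] = 10^(-5.00) = 1.00 × 10^-5 M
At equilibrium [HA] = 0.0345 − 1.00 × 10^-5 = 3.45 × 10^-2 M
Ka = [H+][A-]/[HA] = (1.00 × 10^-5)² / 3.45 × 10^-2 = 2.90 × 10^-9
pKa = -log(2.90 × 10^-9) = 8.54

pKa = 8.54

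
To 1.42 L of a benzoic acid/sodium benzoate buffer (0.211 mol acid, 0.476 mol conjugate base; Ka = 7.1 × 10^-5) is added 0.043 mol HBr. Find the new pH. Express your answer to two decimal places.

After neutralization: n(C6H5COOH) = 0.254 mol, n(C6H5COO-) = 0.433 mol.
pKa = −log(7.1 × 10^-5) = 4.149
pH = pKa + log(n_C6H5COO-/n_C6H5COOH) = 4.149 + log(0.433/0.254) = 4.149 + (+0.232)

pH = 4.38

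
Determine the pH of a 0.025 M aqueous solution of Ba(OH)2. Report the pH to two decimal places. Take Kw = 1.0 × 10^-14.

Ba(OH)2 is a strong base (each formula unit releases 2 OH-); [OH-] = 0.05 M.
pOH = -log(0.05) = 1.30
pH = 14.00 - 1.30 = 12.70

pH = 12.70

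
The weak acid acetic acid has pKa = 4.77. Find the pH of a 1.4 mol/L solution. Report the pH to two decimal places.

CH3COOH ⇌ CH3COO- + H+
Ka = 10^(−4.77) = 1.70 × 10^-5
Ka = [H+]²/(1.4 − [H+]) = 1.70 × 10^-5
Assume [H+] ≪ 1.4: [H+] ≈ √(1.70 × 10^-5 × 1.4) = 4.88 × 10^-3 M
([H+]/C₀ = 0.35% < 5%, so the approximation holds.)
pH = −log(4.88 × 10^-3) = 2.31

pH = 2.31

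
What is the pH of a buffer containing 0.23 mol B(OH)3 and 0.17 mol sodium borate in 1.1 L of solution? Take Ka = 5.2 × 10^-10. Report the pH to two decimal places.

pH = 9.15

pKa = −log(5.2 × 10^-10) = 9.284
Using pH = pKa + log([base]/[acid]) with [base]/[acid] = 0.17/0.23:
pH = 9.284 + (-0.131) = 9.15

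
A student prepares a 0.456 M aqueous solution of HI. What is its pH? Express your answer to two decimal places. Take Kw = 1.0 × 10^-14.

pH = 0.34

HI is a strong acid and dissociates completely, so [H+] = 0.456 M.
pH = -log(0.456) = 0.34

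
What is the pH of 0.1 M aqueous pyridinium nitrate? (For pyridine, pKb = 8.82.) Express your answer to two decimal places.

pH = 3.09

C5H5NH+ is the conjugate acid of the weak base C5H5N.
Kb = 10^(−8.82) = 1.51 × 10^-9
Ka = Kw/Kb = 1.0×10^-14 / 1.51 × 10^-9 = 6.62 × 10^-6
Ka = x²/(0.1 − x) = 6.62 × 10^-6
Neglecting x in the denominator: x = √(6.62 × 10^-6 × 0.1) = 8.14 × 10^-4 M
pH = −log(8.14 × 10^-4) = 3.09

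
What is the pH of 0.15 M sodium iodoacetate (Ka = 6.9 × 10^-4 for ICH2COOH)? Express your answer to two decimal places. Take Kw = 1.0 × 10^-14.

pH = 8.17

ICH2COO- is the conjugate base of the weak acid ICH2COOH.
Kb = Kw/Ka = 1.0×10^-14 / 6.9 × 10^-4 = 1.45 × 10^-11
From the ICE table, Kb = [OH-]²/(0.15 − [OH-]) = 1.45 × 10^-11.
Neglecting [OH-] in the denominator: [OH-] = √(1.45 × 10^-11 × 0.15) = 1.47 × 10^-6 M
([OH-]/C₀ = 0.00098% < 5%, so the approximation holds.)
pOH = −log(1.47 × 10^-6) = 5.83; pH = 14.00 − 5.83 = 8.17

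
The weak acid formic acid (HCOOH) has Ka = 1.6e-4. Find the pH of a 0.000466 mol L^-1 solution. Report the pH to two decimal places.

HCOOH ⇌ HCOO- + H+
From the ICE table, Ka = x²/(0.000466 − x) = 1.6 × 10^-4.
The 5% rule fails; solving x² + Ka·x − Ka·C₀ = 0 exactly:
x = [−0.00016 + √(0.00016² + 2.98e-07)]/2 = 2.05 × 10^-4 M
pH = −log[H+] = −log(2.05 × 10^-4) = 3.69

pH = 3.69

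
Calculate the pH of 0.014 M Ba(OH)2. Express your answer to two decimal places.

Ba(OH)2 is a strong base (each formula unit releases 2 OH-); [OH-] = 0.028 M.
pOH = -log(0.028) = 1.55
pH = 14.00 - 1.55 = 12.45

pH = 12.45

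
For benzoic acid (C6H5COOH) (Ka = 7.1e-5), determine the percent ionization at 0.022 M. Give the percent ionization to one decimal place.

5.5%

C6H5COOH ⇌ C6H5COO- + H+; let x = [H+] at equilibrium.
Ka = x²/(C₀ − x); solving the quadratic gives x = 1.21 × 10^-3 M.
% ionization = x/C₀ × 100% = 1.21 × 10^-3/0.022 × 100% = 5.5%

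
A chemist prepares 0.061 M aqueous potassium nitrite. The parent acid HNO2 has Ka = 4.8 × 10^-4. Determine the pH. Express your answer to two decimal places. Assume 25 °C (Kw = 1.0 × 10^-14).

pH = 8.05

NO2- is the conjugate base of the weak acid HNO2.
Kb = Kw/Ka = 1.0×10^-14 / 4.8 × 10^-4 = 2.08 × 10^-11
From the ICE table, Kb = [OH-]²/(0.061 − [OH-]) = 2.08 × 10^-11.
Assume [OH-] ≪ 0.061: [OH-] ≈ √(2.08 × 10^-11 × 0.061) = 1.13 × 10^-6 M
Check: 0.0018% ionized — well under 5%, approximation valid.
pOH = −log(1.13 × 10^-6) = 5.95; pH = 14.00 − 5.95 = 8.05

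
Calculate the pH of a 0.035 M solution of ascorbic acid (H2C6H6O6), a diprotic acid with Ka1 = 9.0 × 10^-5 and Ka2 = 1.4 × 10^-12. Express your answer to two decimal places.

pH = 2.76

Since Ka1 ≫ Ka2, the first ionization dominates [H+].
Ka1 = x²/(0.035 − x) = 9.0 × 10^-5
Solving the quadratic: x = (−Ka1 + √(Ka1² + 4·Ka1·C₀))/2 = 1.73 × 10^-3 M
pH = −log(1.73 × 10^-3) = 2.76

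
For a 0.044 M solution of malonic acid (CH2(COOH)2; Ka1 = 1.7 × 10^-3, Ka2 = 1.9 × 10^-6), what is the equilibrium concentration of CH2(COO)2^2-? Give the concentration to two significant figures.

First ionization gives [H+] ≈ [CH2(COOH)COO-] = 7.84 × 10^-3 M.
Second step: Ka2 = [H+][CH2(COO)2^2-]/[CH2(COOH)COO-] ≈ [CH2(COO)2^2-] (since [H+] ≈ [CH2(COOH)COO-]).
So [CH2(COO)2^2-] ≈ Ka2.

1.9 × 10^-6 M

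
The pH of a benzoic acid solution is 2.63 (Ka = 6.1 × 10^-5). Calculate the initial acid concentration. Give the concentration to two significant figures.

[H+] = 10^(-2.63) = 2.34 × 10^-3 M = x
Ka = x²/(C₀ − x) ⇒ C₀ = x + x²/Ka
C₀ = 2.34 × 10^-3 + (2.34 × 10^-3)²/(6.1 × 10^-5) = 9.21 × 10^-2 M

C₀ = 9.2 × 10^-2 M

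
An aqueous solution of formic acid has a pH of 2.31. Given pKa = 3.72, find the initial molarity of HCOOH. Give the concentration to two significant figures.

C₀ = 1.3 × 10^-1 M

[H+] = 10^(-2.31) = 4.90 × 10^-3 M = x
Ka = 10^(−3.72) = 1.91 × 10^-4
Ka = x²/(C₀ − x) ⇒ C₀ = x + x²/Ka
C₀ = 4.90 × 10^-3 + (4.90 × 10^-3)²/(1.91 × 10^-4) = 1.31 × 10^-1 M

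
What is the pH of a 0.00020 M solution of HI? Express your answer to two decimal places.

pH = 3.70

HI is a strong acid and dissociates completely, so [H+] = 0.00020 M.
pH = -log(0.0002) = 3.70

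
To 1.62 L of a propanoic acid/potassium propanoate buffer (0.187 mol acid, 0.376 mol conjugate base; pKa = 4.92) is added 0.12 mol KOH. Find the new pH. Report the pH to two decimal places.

After neutralization: n(CH3CH2COOH) = 0.067 mol, n(CH3CH2COO-) = 0.496 mol.
pH = pKa + log([A⁻]/[HA]) = 4.92 + log(0.496/0.067) = 4.92 +0.869

pH = 5.79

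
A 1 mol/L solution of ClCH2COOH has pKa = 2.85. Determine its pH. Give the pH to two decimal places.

pH = 1.43

ClCH2COOH ⇌ ClCH2COO- + H+
Ka = 10^(−2.85) = 1.41 × 10^-3
From the ICE table, Ka = [H+]²/(1 − [H+]) = 1.41 × 10^-3.
Since Ka ≪ C₀, [H+] ≈ √(Ka·C₀) = 3.75 × 10^-2 M.
Check: 3.8% ionized — well under 5%, approximation valid.
pH = −log(3.75 × 10^-2) = 1.43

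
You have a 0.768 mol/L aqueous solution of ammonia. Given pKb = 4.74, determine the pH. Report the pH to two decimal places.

NH3 + H2O ⇌ NH4+ + OH-
Kb = 10^(−4.74) = 1.82 × 10^-5
From the ICE table, Kb = [OH-]²/(0.768 − [OH-]) = 1.82 × 10^-5.
Neglecting [OH-] in the denominator: [OH-] = √(1.82 × 10^-5 × 0.768) = 3.74 × 10^-3 M
pOH = 2.43, so pH = 14.00 − pOH = 11.57

pH = 11.57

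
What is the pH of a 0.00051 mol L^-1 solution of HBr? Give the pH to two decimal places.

HBr is a strong acid and dissociates completely, so [H+] = 0.00051 M.
pH = -log(0.00051) = 3.29

pH = 3.29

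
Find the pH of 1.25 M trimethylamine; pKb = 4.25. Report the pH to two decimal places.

(CH3)3N + H2O ⇌ (CH3)3NH+ + OH-
Kb = 10^(−4.25) = 5.62 × 10^-5
Kb = [OH-]²/(1.25 − [OH-]) = 5.62 × 10^-5
Neglecting [OH-] in the denominator: [OH-] = √(5.62 × 10^-5 × 1.25) = 8.38 × 10^-3 M
Check: 0.67% ionized — well under 5%, approximation valid.
pOH = −log(8.38 × 10^-3) = 2.08; pH = 14.00 − 2.08 = 11.92

pH = 11.92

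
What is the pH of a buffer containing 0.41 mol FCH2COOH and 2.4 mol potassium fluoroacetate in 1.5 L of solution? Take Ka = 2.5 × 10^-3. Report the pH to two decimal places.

pH = 3.37

pKa = −log(2.5 × 10^-3) = 2.602
Using pH = pKa + log([base]/[acid]) with [base]/[acid] = 2.4/0.41:
pH = 2.602 + (+0.767) = 3.37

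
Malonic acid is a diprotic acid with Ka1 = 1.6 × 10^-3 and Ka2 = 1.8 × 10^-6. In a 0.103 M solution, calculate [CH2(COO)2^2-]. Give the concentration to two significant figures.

First ionization gives [H+] ≈ [CH2(COOH)COO-] = 1.21 × 10^-2 M.
Second step: Ka2 = [H+][CH2(COO)2^2-]/[CH2(COOH)COO-] ≈ [CH2(COO)2^2-] (since [H+] ≈ [CH2(COOH)COO-]).
So [CH2(COO)2^2-] ≈ Ka2.

1.8 × 10^-6 M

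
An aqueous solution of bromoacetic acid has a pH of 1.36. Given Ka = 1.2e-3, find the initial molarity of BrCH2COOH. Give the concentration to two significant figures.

C₀ = 1.6 M

[H+] = 10^(-1.36) = 4.37 × 10^-2 M = x
Ka = x²/(C₀ − x) ⇒ C₀ = x + x²/Ka
C₀ = 4.37 × 10^-2 + (4.37 × 10^-2)²/(1.2 × 10^-3) = 1.64 M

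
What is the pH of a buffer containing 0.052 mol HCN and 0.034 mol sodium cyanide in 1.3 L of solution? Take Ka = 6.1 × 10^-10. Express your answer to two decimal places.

pH = 9.03

pKa = −log(6.1 × 10^-10) = 9.215
Using pH = pKa + log([base]/[acid]) with [base]/[acid] = 0.034/0.052:
pH = 9.215 + (-0.185) = 9.03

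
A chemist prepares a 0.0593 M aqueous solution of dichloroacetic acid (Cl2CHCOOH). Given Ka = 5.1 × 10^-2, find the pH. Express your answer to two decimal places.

Cl2CHCOOH ⇌ Cl2CHCOO- + H+
Ka = [H+]²/(0.0593 − [H+]) = 5.1 × 10^-2
The 5% rule fails; solving [H+]² + Ka·[H+] − Ka·C₀ = 0 exactly:
[H+] = [−0.051 + √(0.051² + 0.0121)]/2 = 3.51 × 10^-2 M
pH = −log[H+] = −log(3.51 × 10^-2) = 1.45

pH = 1.45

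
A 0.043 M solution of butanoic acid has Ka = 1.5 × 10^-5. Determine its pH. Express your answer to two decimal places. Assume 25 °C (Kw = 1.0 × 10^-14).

CH3(CH2)2COOH ⇌ CH3(CH2)2COO- + H+
From the ICE table, Ka = x²/(0.043 − x) = 1.5 × 10^-5.
Neglecting x in the denominator: x = √(1.5 × 10^-5 × 0.043) = 8.03 × 10^-4 M
(x/C₀ = 1.9% < 5%, so the approximation holds.)
pH = −log(8.03 × 10^-4) = 3.10

pH = 3.10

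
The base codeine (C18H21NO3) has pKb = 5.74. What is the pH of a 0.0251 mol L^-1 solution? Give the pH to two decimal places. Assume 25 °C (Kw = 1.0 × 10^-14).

pH = 10.33

C18H21NO3 + H2O ⇌ C18H22NO3+ + OH-
Kb = 10^(−5.74) = 1.82 × 10^-6
Kb = [OH-]²/(0.0251 − [OH-]) = 1.82 × 10^-6
Since Kb ≪ C₀, [OH-] ≈ √(Kb·C₀) = 2.14 × 10^-4 M.
([OH-]/C₀ = 0.85% < 5%, so the approximation holds.)
pOH = 3.67, so pH = 14.00 − pOH = 10.33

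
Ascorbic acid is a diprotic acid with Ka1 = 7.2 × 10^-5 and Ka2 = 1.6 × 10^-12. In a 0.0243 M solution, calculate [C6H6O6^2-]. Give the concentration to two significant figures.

First ionization gives [H+] ≈ [HC6H6O6-] = 1.29 × 10^-3 M.
Second step: Ka2 = [H+][C6H6O6^2-]/[HC6H6O6-] ≈ [C6H6O6^2-] (since [H+] ≈ [HC6H6O6-]).
So [C6H6O6^2-] ≈ Ka2.

1.6 × 10^-12 M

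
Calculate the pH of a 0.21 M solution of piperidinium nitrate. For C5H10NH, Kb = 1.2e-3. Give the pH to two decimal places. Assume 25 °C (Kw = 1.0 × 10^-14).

C5H10NH2+ is the conjugate acid of the weak base C5H10NH.
Ka = Kw/Kb = 1.0×10^-14 / 1.2 × 10^-3 = 8.33 × 10^-12
From the ICE table, Ka = [H+]²/(0.21 − [H+]) = 8.33 × 10^-12.
Since Ka ≪ C₀, [H+] ≈ √(Ka·C₀) = 1.32 × 10^-6 M.
([H+]/C₀ = 0.00063% < 5%, so the approximation holds.)
pH = −log(1.32 × 10^-6) = 5.88

pH = 5.88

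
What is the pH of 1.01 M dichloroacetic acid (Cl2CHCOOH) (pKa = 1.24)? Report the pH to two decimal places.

pH = 0.67

Cl2CHCOOH ⇌ Cl2CHCOO- + H+
Ka = 10^(−1.24) = 5.75 × 10^-2
From the ICE table, Ka = x²/(1.01 − x) = 5.75 × 10^-2.
x is not negligible relative to C₀; solve x² + 0.0575·x − 0.0581 = 0.
x = (−Ka + √(Ka² + 4·Ka·C₀))/2 = 2.14 × 10^-1 M
pH = −log[H+] = −log(2.14 × 10^-1) = 0.67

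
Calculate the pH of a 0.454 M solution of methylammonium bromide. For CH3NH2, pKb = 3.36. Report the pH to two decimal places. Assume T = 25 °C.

pH = 5.49

CH3NH3+ is the conjugate acid of the weak base CH3NH2.
Kb = 10^(−3.36) = 4.37 × 10^-4
Ka = Kw/Kb = 1.0×10^-14 / 4.37 × 10^-4 = 2.29 × 10^-11
Ka = x²/(0.454 − x) = 2.29 × 10^-11
Neglecting x in the denominator: x = √(2.29 × 10^-11 × 0.454) = 3.22 × 10^-6 M
Check: 0.00071% ionized — well under 5%, approximation valid.
pH = −log[H+] = −log(3.22 × 10^-6) = 5.49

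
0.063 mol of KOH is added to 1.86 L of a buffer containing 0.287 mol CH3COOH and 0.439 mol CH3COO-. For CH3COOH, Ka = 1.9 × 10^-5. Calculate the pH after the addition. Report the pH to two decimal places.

pH = 5.07

After neutralization: n(CH3COOH) = 0.224 mol, n(CH3COO-) = 0.502 mol.
pKa = −log(1.9 × 10^-5) = 4.721
pH = pKa + log([A⁻]/[HA]) = 4.721 + log(0.502/0.224) = 4.721 +0.350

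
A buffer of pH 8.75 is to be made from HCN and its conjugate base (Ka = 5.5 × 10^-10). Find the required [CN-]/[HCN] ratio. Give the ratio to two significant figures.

pKa = -log(5.5 × 10^-10) = 9.260
pH = pKa + log(r) ⇒ log(r) = 8.75 − 9.260 = -0.510
r = [CN-]/[HCN] = 10^(-0.510) = 0.309

ratio = 0.31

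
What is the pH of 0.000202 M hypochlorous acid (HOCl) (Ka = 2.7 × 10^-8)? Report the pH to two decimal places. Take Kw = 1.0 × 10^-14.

pH = 5.63

HOCl ⇌ OCl- + H+
Let x = [H+] at equilibrium. Ka = x²/(0.000202 − x).
Assume x ≪ 0.000202: x ≈ √(2.7 × 10^-8 × 0.000202) = 2.34 × 10^-6 M
pH = −log(2.34 × 10^-6) = 5.63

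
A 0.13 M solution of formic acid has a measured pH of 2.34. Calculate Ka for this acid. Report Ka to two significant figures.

Ka = 1.7 × 10^-4

[H+] = 10^(-2.34) = 4.57 × 10^-3 M
At equilibrium [HA] = 0.13 − 4.57 × 10^-3 = 1.25 × 10^-1 M
Ka = [H+][A-]/[HA] = (4.57 × 10^-3)² / 1.25 × 10^-1 = 1.7 × 10^-4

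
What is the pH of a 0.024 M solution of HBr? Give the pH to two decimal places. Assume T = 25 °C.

HBr is a strong acid and dissociates completely, so [H+] = 0.024 M.
pH = -log(0.024) = 1.62

pH = 1.62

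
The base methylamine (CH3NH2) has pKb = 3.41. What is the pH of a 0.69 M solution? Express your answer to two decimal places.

CH3NH2 + H2O ⇌ CH3NH3+ + OH-
Kb = 10^(−3.41) = 3.89 × 10^-4
From the ICE table, Kb = x²/(0.69 − x) = 3.89 × 10^-4.
Since Kb ≪ C₀, x ≈ √(Kb·C₀) = 1.64 × 10^-2 M.
Check: 2.4% ionized — well under 5%, approximation valid.
pOH = 1.79, so pH = 14.00 − pOH = 12.21

pH = 12.21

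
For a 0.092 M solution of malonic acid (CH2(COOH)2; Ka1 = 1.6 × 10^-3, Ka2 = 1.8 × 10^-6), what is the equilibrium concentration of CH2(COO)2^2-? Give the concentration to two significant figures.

First ionization gives [H+] ≈ [CH2(COOH)COO-] = 1.14 × 10^-2 M.
Second step: Ka2 = [H+][CH2(COO)2^2-]/[CH2(COOH)COO-] ≈ [CH2(COO)2^2-] (since [H+] ≈ [CH2(COOH)COO-]).
So [CH2(COO)2^2-] ≈ Ka2.

1.8 × 10^-6 M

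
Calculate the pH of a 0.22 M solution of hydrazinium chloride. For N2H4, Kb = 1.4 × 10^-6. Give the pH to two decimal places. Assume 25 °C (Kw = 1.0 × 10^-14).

pH = 4.40

N2H5+ is the conjugate acid of the weak base N2H4.
Ka = Kw/Kb = 1.0×10^-14 / 1.4 × 10^-6 = 7.14 × 10^-9
From the ICE table, Ka = [H+]²/(0.22 − [H+]) = 7.14 × 10^-9.
Neglecting [H+] in the denominator: [H+] = √(7.14 × 10^-9 × 0.22) = 3.96 × 10^-5 M
Check: 0.018% ionized — well under 5%, approximation valid.
pH = −log(3.96 × 10^-5) = 4.40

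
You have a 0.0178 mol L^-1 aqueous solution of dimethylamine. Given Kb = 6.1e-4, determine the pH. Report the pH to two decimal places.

(CH3)2NH + H2O ⇌ (CH3)2NH2+ + OH-
Kb = [OH-]²/(0.0178 − [OH-]) = 6.1 × 10^-4
Here C₀/Kb ≈ 29.2, so the small-[OH-] approximation fails. Use the quadratic:
[OH-] = [−0.00061 + √(0.00061² + 4.34e-05)]/2 = 3.00 × 10^-3 M
pOH = −log(3.00 × 10^-3) = 2.52; pH = 14.00 − 2.52 = 11.48

pH = 11.48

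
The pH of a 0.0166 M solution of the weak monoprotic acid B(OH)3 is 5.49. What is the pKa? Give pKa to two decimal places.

pKa = 9.20

[H+] = 10^(-5.49) = 3.24 × 10^-6 M
At equilibrium [HA] = 0.0166 − 3.24 × 10^-6 = 1.66 × 10^-2 M
Ka = [H+][A-]/[HA] = (3.24 × 10^-6)² / 1.66 × 10^-2 = 6.32 × 10^-10
pKa = -log(6.32 × 10^-10) = 9.20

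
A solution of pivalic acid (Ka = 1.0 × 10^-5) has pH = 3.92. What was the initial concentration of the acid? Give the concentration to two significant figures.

C₀ = 1.6 × 10^-3 M

[H+] = 10^(-3.92) = 1.20 × 10^-4 M = x
Ka = x²/(C₀ − x) ⇒ C₀ = x + x²/Ka
C₀ = 1.20 × 10^-4 + (1.20 × 10^-4)²/(1.0 × 10^-5) = 1.56 × 10^-3 M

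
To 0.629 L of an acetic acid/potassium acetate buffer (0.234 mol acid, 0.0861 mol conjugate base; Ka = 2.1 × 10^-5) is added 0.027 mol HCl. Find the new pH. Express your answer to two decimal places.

pH = 4.03

After neutralization: n(CH3COOH) = 0.261 mol, n(CH3COO-) = 0.0591 mol.
pKa = −log(2.1 × 10^-5) = 4.678
pH = pKa + log([A⁻]/[HA]) = 4.678 + log(0.0591/0.261) = 4.678 -0.645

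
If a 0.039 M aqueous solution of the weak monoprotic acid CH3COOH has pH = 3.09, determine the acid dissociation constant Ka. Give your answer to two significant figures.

[H+] = 10^(-3.09) = 8.13 × 10^-4 M
At equilibrium [HA] = 0.039 − 8.13 × 10^-4 = 3.82 × 10^-2 M
Ka = [H+][A-]/[HA] = (8.13 × 10^-4)² / 3.82 × 10^-2 = 1.7 × 10^-5

Ka = 1.7 × 10^-5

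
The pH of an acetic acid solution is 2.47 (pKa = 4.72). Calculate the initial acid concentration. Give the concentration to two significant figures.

C₀ = 6.1 × 10^-1 M

[H+] = 10^(-2.47) = 3.39 × 10^-3 M = x
Ka = 10^(−4.72) = 1.91 × 10^-5
Ka = x²/(C₀ − x) ⇒ C₀ = x + x²/Ka
C₀ = 3.39 × 10^-3 + (3.39 × 10^-3)²/(1.91 × 10^-5) = 6.05 × 10^-1 M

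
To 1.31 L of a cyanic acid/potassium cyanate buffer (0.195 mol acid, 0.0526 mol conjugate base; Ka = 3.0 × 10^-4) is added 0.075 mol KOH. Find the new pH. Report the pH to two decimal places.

pH = 3.55

After neutralization: n(HOCN) = 0.12 mol, n(OCN-) = 0.128 mol.
pKa = −log(3.0 × 10^-4) = 3.523
Henderson–Hasselbalch with mole ratio 0.128/0.12: pH = 3.523 + (+0.028)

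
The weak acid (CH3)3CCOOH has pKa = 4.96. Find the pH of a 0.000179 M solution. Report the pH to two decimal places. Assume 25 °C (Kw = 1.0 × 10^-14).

(CH3)3CCOOH ⇌ (CH3)3CCOO- + H+
Ka = 10^(−4.96) = 1.10 × 10^-5
From the ICE table, Ka = [H+]²/(0.000179 − [H+]) = 1.10 × 10^-5.
Here C₀/Ka ≈ 16.3, so the small-[H+] approximation fails. Use the quadratic:
[H+] = (−Ka + √(Ka² + 4·Ka·C₀))/2 = 3.92 × 10^-5 M
pH = −log[H+] = −log(3.92 × 10^-5) = 4.41

pH = 4.41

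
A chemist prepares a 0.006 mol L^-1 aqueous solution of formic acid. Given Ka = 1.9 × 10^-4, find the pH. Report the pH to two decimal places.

HCOOH ⇌ HCOO- + H+
From the ICE table, Ka = x²/(0.006 − x) = 1.9 × 10^-4.
x is not negligible relative to C₀; solve x² + 0.00019·x − 1.14e-06 = 0.
x = (−Ka + √(Ka² + 4·Ka·C₀))/2 = 9.77 × 10^-4 M
pH = −log(9.77 × 10^-4) = 3.01

pH = 3.01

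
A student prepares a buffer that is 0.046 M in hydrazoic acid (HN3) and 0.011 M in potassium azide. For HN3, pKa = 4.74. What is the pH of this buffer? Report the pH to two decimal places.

pH = 4.12

Using pH = pKa + log([base]/[acid]) with [base]/[acid] = 0.011/0.046:
pH = 4.74 + (-0.621) = 4.12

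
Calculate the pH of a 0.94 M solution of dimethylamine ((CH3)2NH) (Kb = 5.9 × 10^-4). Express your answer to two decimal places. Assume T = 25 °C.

(CH3)2NH + H2O ⇌ (CH3)2NH2+ + OH-
Kb = [OH-]²/(0.94 − [OH-]) = 5.9 × 10^-4
Neglecting [OH-] in the denominator: [OH-] = √(5.9 × 10^-4 × 0.94) = 2.35 × 10^-2 M
([OH-]/C₀ = 2.5% < 5%, so the approximation holds.)
pOH = 1.63, so pH = 14.00 − pOH = 12.37

pH = 12.37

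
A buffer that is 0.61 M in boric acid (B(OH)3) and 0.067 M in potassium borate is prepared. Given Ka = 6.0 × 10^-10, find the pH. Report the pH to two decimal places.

pH = 8.26

pKa = −log(6.0 × 10^-10) = 9.222
Henderson–Hasselbalch: pH = pKa + log([B(OH)4-]/[B(OH)3]) = 9.222 + log(0.067/0.61)
pH = 9.222 + (-0.959) = 8.26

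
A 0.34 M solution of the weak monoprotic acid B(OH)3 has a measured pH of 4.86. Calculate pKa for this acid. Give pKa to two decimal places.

[H+] = 10^(-4.86) = 1.38 × 10^-5 M
At equilibrium [HA] = 0.34 − 1.38 × 10^-5 = 3.40 × 10^-1 M
Ka = [H+][A-]/[HA] = (1.38 × 10^-5)² / 3.40 × 10^-1 = 5.60 × 10^-10
pKa = -log(5.60 × 10^-10) = 9.25

pKa = 9.25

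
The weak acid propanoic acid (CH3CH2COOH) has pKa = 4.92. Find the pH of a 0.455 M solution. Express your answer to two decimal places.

pH = 2.63

CH3CH2COOH ⇌ CH3CH2COO- + H+
Ka = 10^(−4.92) = 1.20 × 10^-5
From the ICE table, Ka = [H+]²/(0.455 − [H+]) = 1.20 × 10^-5.
Assume [H+] ≪ 0.455: [H+] ≈ √(1.20 × 10^-5 × 0.455) = 2.34 × 10^-3 M
pH = −log[H+] = −log(2.34 × 10^-3) = 2.63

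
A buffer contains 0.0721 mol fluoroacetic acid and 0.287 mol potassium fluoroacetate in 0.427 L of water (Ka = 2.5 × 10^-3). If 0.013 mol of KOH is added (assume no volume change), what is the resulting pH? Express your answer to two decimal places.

OH- converts FCH2COOH to FCH2COO-: FCH2COOH → 0.0591 mol, FCH2COO- → 0.3 mol.
pKa = −log(2.5 × 10^-3) = 2.602
Henderson–Hasselbalch with mole ratio 0.3/0.0591: pH = 2.602 + (+0.706)

pH = 3.31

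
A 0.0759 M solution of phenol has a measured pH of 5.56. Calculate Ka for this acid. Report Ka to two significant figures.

[H+] = 10^(-5.56) = 2.75 × 10^-6 M
At equilibrium [HA] = 0.0759 − 2.75 × 10^-6 = 7.59 × 10^-2 M
Ka = [H+][A-]/[HA] = (2.75 × 10^-6)² / 7.59 × 10^-2 = 1.0 × 10^-10

Ka = 1.0 × 10^-10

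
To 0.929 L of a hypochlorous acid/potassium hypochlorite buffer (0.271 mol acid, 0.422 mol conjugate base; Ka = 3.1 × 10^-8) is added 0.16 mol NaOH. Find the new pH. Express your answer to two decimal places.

OH- converts HOCl to OCl-: HOCl → 0.111 mol, OCl- → 0.582 mol.
pKa = −log(3.1 × 10^-8) = 7.509
pH = pKa + log([A⁻]/[HA]) = 7.509 + log(0.582/0.111) = 7.509 +0.720

pH = 8.23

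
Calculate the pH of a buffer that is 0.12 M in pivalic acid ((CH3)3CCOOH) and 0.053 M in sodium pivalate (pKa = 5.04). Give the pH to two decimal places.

Using pH = pKa + log([base]/[acid]) with [base]/[acid] = 0.053/0.12:
pH = 5.04 + (-0.355) = 4.69

pH = 4.69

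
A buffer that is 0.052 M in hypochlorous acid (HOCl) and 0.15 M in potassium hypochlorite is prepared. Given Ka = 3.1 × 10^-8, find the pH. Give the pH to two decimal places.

pKa = −log(3.1 × 10^-8) = 7.509
Henderson–Hasselbalch: pH = pKa + log([OCl-]/[HOCl]) = 7.509 + log(0.15/0.052)
pH = 7.509 + (+0.460) = 7.97

pH = 7.97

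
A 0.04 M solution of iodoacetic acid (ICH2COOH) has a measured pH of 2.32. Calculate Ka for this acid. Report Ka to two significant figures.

[H+] = 10^(-2.32) = 4.79 × 10^-3 M
At equilibrium [HA] = 0.04 − 4.79 × 10^-3 = 3.52 × 10^-2 M
Ka = [H+][A-]/[HA] = (4.79 × 10^-3)² / 3.52 × 10^-2 = 6.5 × 10^-4

Ka = 6.5 × 10^-4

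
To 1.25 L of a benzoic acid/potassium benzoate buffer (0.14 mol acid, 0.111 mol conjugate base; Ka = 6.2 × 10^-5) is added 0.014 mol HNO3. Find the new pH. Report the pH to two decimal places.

Added H+ converts C6H5COO- to C6H5COOH: C6H5COOH → 0.154 mol, C6H5COO- → 0.097 mol.
pKa = −log(6.2 × 10^-5) = 4.208
Henderson–Hasselbalch with mole ratio 0.097/0.154: pH = 4.208 + (-0.201)

pH = 4.01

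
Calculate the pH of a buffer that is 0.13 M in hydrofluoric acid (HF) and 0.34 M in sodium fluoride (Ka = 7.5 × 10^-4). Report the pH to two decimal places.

pKa = −log(7.5 × 10^-4) = 3.125
Using pH = pKa + log([base]/[acid]) with [base]/[acid] = 0.34/0.13:
pH = 3.125 + (+0.418) = 3.54

pH = 3.54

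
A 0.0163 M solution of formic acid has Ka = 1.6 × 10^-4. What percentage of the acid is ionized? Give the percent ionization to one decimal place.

HCOOH ⇌ HCOO- + H+; let x = [H+] at equilibrium.
Ka = x²/(C₀ − x); solving the quadratic gives x = 1.54 × 10^-3 M.
% ionization = x/C₀ × 100% = 1.54 × 10^-3/0.0163 × 100% = 9.4%

9.4%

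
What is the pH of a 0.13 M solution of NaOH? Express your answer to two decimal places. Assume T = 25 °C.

pH = 13.11

NaOH is a strong base; [OH-] = 0.13 M.
pOH = -log(0.13) = 0.89
pH = 14.00 - 0.89 = 13.11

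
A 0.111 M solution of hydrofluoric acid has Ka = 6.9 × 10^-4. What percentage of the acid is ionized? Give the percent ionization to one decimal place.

7.6%

HF ⇌ F- + H+; let x = [H+] at equilibrium.
Ka = x²/(C₀ − x); solving the quadratic gives x = 8.41 × 10^-3 M.
% ionization = x/C₀ × 100% = 8.41 × 10^-3/0.111 × 100% = 7.6%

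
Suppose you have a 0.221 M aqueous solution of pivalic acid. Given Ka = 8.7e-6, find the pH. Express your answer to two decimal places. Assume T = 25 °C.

(CH3)3CCOOH ⇌ (CH3)3CCOO- + H+
From the ICE table, Ka = [H+]²/(0.221 − [H+]) = 8.7 × 10^-6.
Neglecting [H+] in the denominator: [H+] = √(8.7 × 10^-6 × 0.221) = 1.39 × 10^-3 M
Check: 0.63% ionized — well under 5%, approximation valid.
pH = −log(1.39 × 10^-3) = 2.86

pH = 2.86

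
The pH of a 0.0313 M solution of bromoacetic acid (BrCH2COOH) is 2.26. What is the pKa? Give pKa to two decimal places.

pKa = 2.93

[H+] = 10^(-2.26) = 5.50 × 10^-3 M
At equilibrium [HA] = 0.0313 − 5.50 × 10^-3 = 2.58 × 10^-2 M
Ka = [H+][A-]/[HA] = (5.50 × 10^-3)² / 2.58 × 10^-2 = 1.17 × 10^-3
pKa = -log(1.17 × 10^-3) = 2.93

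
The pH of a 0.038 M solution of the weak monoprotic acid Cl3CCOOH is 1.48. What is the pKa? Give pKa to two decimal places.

pKa = 0.65

[H+] = 10^(-1.48) = 3.31 × 10^-2 M
At equilibrium [HA] = 0.038 − 3.31 × 10^-2 = 4.90 × 10^-3 M
Ka = [H+][A-]/[HA] = (3.31 × 10^-2)² / 4.90 × 10^-3 = 2.24 × 10^-1
pKa = -log(2.24 × 10^-1) = 0.65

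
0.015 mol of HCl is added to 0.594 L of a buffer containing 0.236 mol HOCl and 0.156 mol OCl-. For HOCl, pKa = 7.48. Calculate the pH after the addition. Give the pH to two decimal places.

pH = 7.23

Added H+ converts OCl- to HOCl: HOCl → 0.251 mol, OCl- → 0.141 mol.
Henderson–Hasselbalch with mole ratio 0.141/0.251: pH = 7.48 + (-0.250)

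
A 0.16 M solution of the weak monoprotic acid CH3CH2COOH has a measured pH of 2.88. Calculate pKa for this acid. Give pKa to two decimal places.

pKa = 4.96

[H+] = 10^(-2.88) = 1.32 × 10^-3 M
At equilibrium [HA] = 0.16 − 1.32 × 10^-3 = 1.59 × 10^-1 M
Ka = [H+][A-]/[HA] = (1.32 × 10^-3)² / 1.59 × 10^-1 = 1.10 × 10^-5
pKa = -log(1.10 × 10^-5) = 4.96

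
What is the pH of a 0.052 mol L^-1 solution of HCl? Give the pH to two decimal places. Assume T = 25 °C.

HCl is a strong acid and dissociates completely, so [H+] = 0.052 M.
pH = -log(0.052) = 1.28

pH = 1.28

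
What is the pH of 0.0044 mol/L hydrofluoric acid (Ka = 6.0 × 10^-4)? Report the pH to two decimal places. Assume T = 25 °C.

HF ⇌ F- + H+
Ka = x²/(0.0044 − x) = 6.0 × 10^-4
Here C₀/Ka ≈ 7.33, so the small-x approximation fails. Use the quadratic:
x = (−Ka + √(Ka² + 4·Ka·C₀))/2 = 1.35 × 10^-3 M
pH = −log(1.35 × 10^-3) = 2.87

pH = 2.87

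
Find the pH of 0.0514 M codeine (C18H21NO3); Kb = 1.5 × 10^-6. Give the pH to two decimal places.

C18H21NO3 + H2O ⇌ C18H22NO3+ + OH-
Kb = x²/(0.0514 − x) = 1.5 × 10^-6
Neglecting x in the denominator: x = √(1.5 × 10^-6 × 0.0514) = 2.78 × 10^-4 M
(x/C₀ = 0.54% < 5%, so the approximation holds.)
pOH = −log(2.78 × 10^-4) = 3.56; pH = 14.00 − 3.56 = 10.44

pH = 10.44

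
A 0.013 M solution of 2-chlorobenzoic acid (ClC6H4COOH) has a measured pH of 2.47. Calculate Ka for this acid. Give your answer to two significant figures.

[H+] = 10^(-2.47) = 3.39 × 10^-3 M
At equilibrium [HA] = 0.013 − 3.39 × 10^-3 = 9.61 × 10^-3 M
Ka = [H+][A-]/[HA] = (3.39 × 10^-3)² / 9.61 × 10^-3 = 1.2 × 10^-3

Ka = 1.2 × 10^-3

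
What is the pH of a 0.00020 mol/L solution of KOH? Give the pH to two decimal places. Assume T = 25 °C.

pH = 10.30

KOH is a strong base; [OH-] = 0.0002 M.
pOH = -log(0.0002) = 3.70
pH = 14.00 - 3.70 = 10.30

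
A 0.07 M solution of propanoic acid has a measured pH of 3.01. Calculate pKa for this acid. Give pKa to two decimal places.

[H+] = 10^(-3.01) = 9.77 × 10^-4 M
At equilibrium [HA] = 0.07 − 9.77 × 10^-4 = 6.90 × 10^-2 M
Ka = [H+][A-]/[HA] = (9.77 × 10^-4)² / 6.90 × 10^-2 = 1.38 × 10^-5
pKa = -log(1.38 × 10^-5) = 4.86

pKa = 4.86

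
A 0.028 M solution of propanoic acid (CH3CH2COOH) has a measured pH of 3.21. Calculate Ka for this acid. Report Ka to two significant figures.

[H+] = 10^(-3.21) = 6.17 × 10^-4 M
At equilibrium [HA] = 0.028 − 6.17 × 10^-4 = 2.74 × 10^-2 M
Ka = [H+][A-]/[HA] = (6.17 × 10^-4)² / 2.74 × 10^-2 = 1.4 × 10^-5

Ka = 1.4 × 10^-5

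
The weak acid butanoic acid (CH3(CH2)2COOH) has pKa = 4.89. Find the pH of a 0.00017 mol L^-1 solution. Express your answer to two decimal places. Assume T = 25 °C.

pH = 4.39

CH3(CH2)2COOH ⇌ CH3(CH2)2COO- + H+
Ka = 10^(−4.89) = 1.29 × 10^-5
From the ICE table, Ka = x²/(0.00017 − x) = 1.29 × 10^-5.
Here C₀/Ka ≈ 13.2, so the small-x approximation fails. Use the quadratic:
x = (−Ka + √(Ka² + 4·Ka·C₀))/2 = 4.08 × 10^-5 M
pH = −log[H+] = −log(4.08 × 10^-5) = 4.39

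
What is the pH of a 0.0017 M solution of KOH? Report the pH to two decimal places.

pH = 11.23

KOH is a strong base; [OH-] = 0.0017 M.
pOH = -log(0.0017) = 2.77
pH = 14.00 - 2.77 = 11.23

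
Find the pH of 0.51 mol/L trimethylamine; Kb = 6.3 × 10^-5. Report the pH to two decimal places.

pH = 11.75

(CH3)3N + H2O ⇌ (CH3)3NH+ + OH-
Let x = [OH-] at equilibrium. Kb = x²/(0.51 − x).
Neglecting x in the denominator: x = √(6.3 × 10^-5 × 0.51) = 5.67 × 10^-3 M
pOH = 2.25, so pH = 14.00 − pOH = 11.75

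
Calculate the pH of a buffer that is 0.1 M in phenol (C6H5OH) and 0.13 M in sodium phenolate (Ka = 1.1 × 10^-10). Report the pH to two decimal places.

pH = 10.07

pKa = −log(1.1 × 10^-10) = 9.959
Henderson–Hasselbalch: pH = pKa + log([C6H5O-]/[C6H5OH]) = 9.959 + log(0.13/0.1)
pH = 9.959 + (+0.114) = 10.07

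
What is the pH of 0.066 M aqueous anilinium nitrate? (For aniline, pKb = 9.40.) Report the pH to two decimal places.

pH = 2.89

C6H5NH3+ is the conjugate acid of the weak base C6H5NH2.
Kb = 10^(−9.40) = 3.98 × 10^-10
Ka = Kw/Kb = 1.0×10^-14 / 3.98 × 10^-10 = 2.51 × 10^-5
From the ICE table, Ka = x²/(0.066 − x) = 2.51 × 10^-5.
Neglecting x in the denominator: x = √(2.51 × 10^-5 × 0.066) = 1.29 × 10^-3 M
Check: 2% ionized — well under 5%, approximation valid.
pH = −log(1.29 × 10^-3) = 2.89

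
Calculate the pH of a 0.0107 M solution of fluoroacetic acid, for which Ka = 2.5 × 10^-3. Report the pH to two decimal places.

pH = 2.39

FCH2COOH ⇌ FCH2COO- + H+
Let x = [H+] at equilibrium. Ka = x²/(0.0107 − x).
Here C₀/Ka ≈ 4.28, so the small-x approximation fails. Use the quadratic:
x = [−0.0025 + √(0.0025² + 0.000107)]/2 = 4.07 × 10^-3 M
pH = −log[H+] = −log(4.07 × 10^-3) = 2.39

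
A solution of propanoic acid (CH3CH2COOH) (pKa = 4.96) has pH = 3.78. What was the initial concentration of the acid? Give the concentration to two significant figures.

[H+] = 10^(-3.78) = 1.66 × 10^-4 M = x
Ka = 10^(−4.96) = 1.10 × 10^-5
Ka = x²/(C₀ − x) ⇒ C₀ = x + x²/Ka
C₀ = 1.66 × 10^-4 + (1.66 × 10^-4)²/(1.10 × 10^-5) = 2.67 × 10^-3 M

C₀ = 2.7 × 10^-3 M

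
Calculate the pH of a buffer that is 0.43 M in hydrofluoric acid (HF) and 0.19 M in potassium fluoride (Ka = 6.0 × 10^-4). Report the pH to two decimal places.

pKa = −log(6.0 × 10^-4) = 3.222
pH = pKa + log([A⁻]/[HA]) = 3.222 + log(0.19/0.43)
pH = 3.222 + (-0.355) = 2.87

pH = 2.87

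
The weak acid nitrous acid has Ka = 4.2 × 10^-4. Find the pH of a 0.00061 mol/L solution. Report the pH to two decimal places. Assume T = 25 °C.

HNO2 ⇌ NO2- + H+
Ka = [H+]²/(0.00061 − [H+]) = 4.2 × 10^-4
The 5% rule fails; solving [H+]² + Ka·[H+] − Ka·C₀ = 0 exactly:
[H+] = [−0.00042 + √(0.00042² + 1.02e-06)]/2 = 3.38 × 10^-4 M
pH = −log(3.38 × 10^-4) = 3.47

pH = 3.47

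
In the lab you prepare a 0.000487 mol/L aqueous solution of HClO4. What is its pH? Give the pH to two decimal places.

HClO4 is a strong acid and dissociates completely, so [H+] = 0.000487 M.
pH = -log(0.000487) = 3.31

pH = 3.31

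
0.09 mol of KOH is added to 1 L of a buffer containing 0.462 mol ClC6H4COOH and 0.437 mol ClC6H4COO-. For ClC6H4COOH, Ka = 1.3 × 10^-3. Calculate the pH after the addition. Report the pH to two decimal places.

pH = 3.04

OH- converts ClC6H4COOH to ClC6H4COO-: ClC6H4COOH → 0.372 mol, ClC6H4COO- → 0.527 mol.
pKa = −log(1.3 × 10^-3) = 2.886
pH = pKa + log([A⁻]/[HA]) = 2.886 + log(0.527/0.372) = 2.886 +0.151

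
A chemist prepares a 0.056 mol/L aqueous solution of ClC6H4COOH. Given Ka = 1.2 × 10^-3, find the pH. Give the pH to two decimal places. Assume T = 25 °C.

pH = 2.12

ClC6H4COOH ⇌ ClC6H4COO- + H+
Let x = [H+] at equilibrium. Ka = x²/(0.056 − x).
Here C₀/Ka ≈ 46.7, so the small-x approximation fails. Use the quadratic:
x = (−Ka + √(Ka² + 4·Ka·C₀))/2 = 7.62 × 10^-3 M
pH = −log[H+] = −log(7.62 × 10^-3) = 2.12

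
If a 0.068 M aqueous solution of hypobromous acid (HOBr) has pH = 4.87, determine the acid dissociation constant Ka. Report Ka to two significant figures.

Ka = 2.7 × 10^-9

[H+] = 10^(-4.87) = 1.35 × 10^-5 M
At equilibrium [HA] = 0.068 − 1.35 × 10^-5 = 6.80 × 10^-2 M
Ka = [H+][A-]/[HA] = (1.35 × 10^-5)² / 6.80 × 10^-2 = 2.7 × 10^-9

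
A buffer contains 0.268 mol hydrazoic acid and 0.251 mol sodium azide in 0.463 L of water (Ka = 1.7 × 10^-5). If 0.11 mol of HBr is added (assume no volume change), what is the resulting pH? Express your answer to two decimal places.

pH = 4.34

After neutralization: n(HN3) = 0.378 mol, n(N3-) = 0.141 mol.
pKa = −log(1.7 × 10^-5) = 4.770
pH = pKa + log([A⁻]/[HA]) = 4.770 + log(0.141/0.378) = 4.770 -0.428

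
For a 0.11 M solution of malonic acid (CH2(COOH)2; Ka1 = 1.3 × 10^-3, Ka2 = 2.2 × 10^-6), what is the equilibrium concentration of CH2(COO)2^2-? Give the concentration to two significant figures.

First ionization gives [H+] ≈ [CH2(COOH)COO-] = 1.13 × 10^-2 M.
Second step: Ka2 = [H+][CH2(COO)2^2-]/[CH2(COOH)COO-] ≈ [CH2(COO)2^2-] (since [H+] ≈ [CH2(COOH)COO-]).
So [CH2(COO)2^2-] ≈ Ka2.

2.2 × 10^-6 M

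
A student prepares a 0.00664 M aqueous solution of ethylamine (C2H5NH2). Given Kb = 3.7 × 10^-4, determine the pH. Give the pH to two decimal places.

pH = 11.14

C2H5NH2 + H2O ⇌ C2H5NH3+ + OH-
Kb = x²/(0.00664 − x) = 3.7 × 10^-4
The 5% rule fails; solving x² + Kb·x − Kb·C₀ = 0 exactly:
x = (−Kb + √(Kb² + 4·Kb·C₀))/2 = 1.39 × 10^-3 M
pOH = 2.86, so pH = 14.00 − pOH = 11.14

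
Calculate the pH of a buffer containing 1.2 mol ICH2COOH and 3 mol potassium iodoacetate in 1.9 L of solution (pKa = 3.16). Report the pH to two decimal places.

pH = 3.56

Using pH = pKa + log([base]/[acid]) with [base]/[acid] = 3/1.2:
pH = 3.16 + (+0.398) = 3.56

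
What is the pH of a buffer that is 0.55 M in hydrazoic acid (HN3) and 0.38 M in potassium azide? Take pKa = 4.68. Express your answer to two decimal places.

Henderson–Hasselbalch: pH = pKa + log([N3-]/[HN3]) = 4.68 + log(0.38/0.55)
pH = 4.68 + (-0.161) = 4.52

pH = 4.52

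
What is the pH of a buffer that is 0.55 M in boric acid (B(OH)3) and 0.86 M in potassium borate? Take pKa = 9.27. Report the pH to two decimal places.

pH = 9.46

Using pH = pKa + log([base]/[acid]) with [base]/[acid] = 0.86/0.55:
pH = 9.27 + (+0.194) = 9.46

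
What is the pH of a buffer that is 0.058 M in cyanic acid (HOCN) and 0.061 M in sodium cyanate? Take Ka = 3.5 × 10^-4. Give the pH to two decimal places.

pH = 3.48

pKa = −log(3.5 × 10^-4) = 3.456
pH = pKa + log([A⁻]/[HA]) = 3.456 + log(0.061/0.058)
pH = 3.456 + (+0.022) = 3.48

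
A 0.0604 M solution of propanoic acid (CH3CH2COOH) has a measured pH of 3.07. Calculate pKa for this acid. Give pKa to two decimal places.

[H+] = 10^(-3.07) = 8.51 × 10^-4 M
At equilibrium [HA] = 0.0604 − 8.51 × 10^-4 = 5.95 × 10^-2 M
Ka = [H+][A-]/[HA] = (8.51 × 10^-4)² / 5.95 × 10^-2 = 1.22 × 10^-5
pKa = -log(1.22 × 10^-5) = 4.91

pKa = 4.91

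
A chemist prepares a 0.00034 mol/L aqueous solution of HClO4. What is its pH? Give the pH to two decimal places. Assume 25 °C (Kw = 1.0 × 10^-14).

pH = 3.47

HClO4 is a strong acid and dissociates completely, so [H+] = 0.00034 M.
pH = -log(0.00034) = 3.47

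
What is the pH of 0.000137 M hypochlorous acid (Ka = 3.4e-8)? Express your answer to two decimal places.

pH = 5.67

HOCl ⇌ OCl- + H+
From the ICE table, Ka = [H+]²/(0.000137 − [H+]) = 3.4 × 10^-8.
Neglecting [H+] in the denominator: [H+] = √(3.4 × 10^-8 × 0.000137) = 2.16 × 10^-6 M
pH = −log(2.16 × 10^-6) = 5.67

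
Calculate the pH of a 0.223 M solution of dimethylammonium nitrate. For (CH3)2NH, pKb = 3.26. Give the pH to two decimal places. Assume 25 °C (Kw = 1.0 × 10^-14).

pH = 5.70

(CH3)2NH2+ is the conjugate acid of the weak base (CH3)2NH.
Kb = 10^(−3.26) = 5.50 × 10^-4
Ka = Kw/Kb = 1.0×10^-14 / 5.50 × 10^-4 = 1.82 × 10^-11
Ka = [H+]²/(0.223 − [H+]) = 1.82 × 10^-11
Assume [H+] ≪ 0.223: [H+] ≈ √(1.82 × 10^-11 × 0.223) = 2.01 × 10^-6 M
Check: 0.0009% ionized — well under 5%, approximation valid.
pH = −log(2.01 × 10^-6) = 5.70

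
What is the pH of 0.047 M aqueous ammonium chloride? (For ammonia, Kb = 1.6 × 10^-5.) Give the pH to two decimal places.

NH4+ is the conjugate acid of the weak base NH3.
Ka = Kw/Kb = 1.0×10^-14 / 1.6 × 10^-5 = 6.25 × 10^-10
Ka = [H+]²/(0.047 − [H+]) = 6.25 × 10^-10
Assume [H+] ≪ 0.047: [H+] ≈ √(6.25 × 10^-10 × 0.047) = 5.42 × 10^-6 M
pH = −log[H+] = −log(5.42 × 10^-6) = 5.27

pH = 5.27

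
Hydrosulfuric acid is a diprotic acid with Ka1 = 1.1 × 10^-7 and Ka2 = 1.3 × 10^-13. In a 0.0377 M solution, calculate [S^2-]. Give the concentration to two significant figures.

First ionization gives [H+] ≈ [HS-] = 6.44 × 10^-5 M.
Second step: Ka2 = [H+][S^2-]/[HS-] ≈ [S^2-] (since [H+] ≈ [HS-]).
So [S^2-] ≈ Ka2.

1.3 × 10^-13 M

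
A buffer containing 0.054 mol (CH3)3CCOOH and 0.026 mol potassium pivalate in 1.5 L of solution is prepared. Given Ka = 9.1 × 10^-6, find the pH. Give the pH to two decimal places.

pKa = −log(9.1 × 10^-6) = 5.041
pH = pKa + log([A⁻]/[HA]) = 5.041 + log(0.026/0.054)
pH = 5.041 + (-0.317) = 4.72

pH = 4.72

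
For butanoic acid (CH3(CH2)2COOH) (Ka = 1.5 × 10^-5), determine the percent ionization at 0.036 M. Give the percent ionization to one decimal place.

2.0%

CH3(CH2)2COOH ⇌ CH3(CH2)2COO- + H+; let x = [H+] at equilibrium.
x ≈ √(Ka·C₀) = √(1.5 × 10^-5 × 0.036) = 7.35 × 10^-4 M
% ionization = x/C₀ × 100% = 7.35 × 10^-4/0.036 × 100% = 2.0%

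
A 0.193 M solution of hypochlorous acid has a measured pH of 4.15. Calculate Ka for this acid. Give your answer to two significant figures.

[H+] = 10^(-4.15) = 7.08 × 10^-5 M
At equilibrium [HA] = 0.193 − 7.08 × 10^-5 = 1.93 × 10^-1 M
Ka = [H+][A-]/[HA] = (7.08 × 10^-5)² / 1.93 × 10^-1 = 2.6 × 10^-8

Ka = 2.6 × 10^-8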